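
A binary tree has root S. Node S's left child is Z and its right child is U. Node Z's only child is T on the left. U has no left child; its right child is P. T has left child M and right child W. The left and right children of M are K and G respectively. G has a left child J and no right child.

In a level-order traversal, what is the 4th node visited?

Level-order visits nodes level by level from the root, left to right within each level.
Level 0: S
Level 1: Z, U
Level 2: T, P
Level 3: M, W
Level 4: K, G
Level 5: J
Full level-order sequence: S, Z, U, T, P, M, W, K, G, J.

T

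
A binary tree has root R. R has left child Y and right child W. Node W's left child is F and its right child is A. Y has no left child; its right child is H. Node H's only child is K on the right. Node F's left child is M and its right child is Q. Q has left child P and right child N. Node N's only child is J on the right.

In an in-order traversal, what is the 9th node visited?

In-order visits the left subtree, then the node, then the right subtree.
At R: go left to Y.
  At Y: no left child.
  Visit Y.
  At Y: go right to H.
    At H: no left child.
    Visit H.
    At H: go right to K.
      K is a leaf — visit K.
Visit R.
At R: go right to W.
  At W: go left to F.
    At F: go left to M.
      M is a leaf — visit M.
    Visit F.
    At F: go right to Q.
      At Q: go left to P.
        P is a leaf — visit P.
      Visit Q.
      At Q: go right to N.
        At N: no left child.
        Visit N.
        At N: go right to J.
          J is a leaf — visit J.
  Visit W.
  At W: go right to A.
    A is a leaf — visit A.
Full in-order sequence: Y, H, K, R, M, F, P, Q, N, J, W, A.

N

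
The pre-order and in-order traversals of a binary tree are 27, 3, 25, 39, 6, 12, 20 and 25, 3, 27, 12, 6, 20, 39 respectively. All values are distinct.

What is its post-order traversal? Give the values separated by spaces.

25 3 12 20 6 39 27

The first element of pre-order is the root; it splits in-order into left and right subtrees.
Root 27: left subtree has 2 nodes {25, 3}, right has 4 {12, 6, 20, 39}.
  Root 3: left subtree has 1 node {25}, right has 0 { }.
  Root 39: left subtree has 3 nodes {12, 6, 20}, right has 0 { }.
    Root 6: left subtree has 1 node {12}, right has 1 {20}.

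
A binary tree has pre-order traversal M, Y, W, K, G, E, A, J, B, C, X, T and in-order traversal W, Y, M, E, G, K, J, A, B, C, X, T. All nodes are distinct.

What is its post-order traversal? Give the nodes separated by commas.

The first element of pre-order is the root; it splits in-order into left and right subtrees.
Root M: left subtree has 2 nodes {W, Y}, right has 9 {E, G, K, J, A, B, C, X, T}.
  Root Y: left subtree has 1 node {W}, right has 0 { }.
  Root K: left subtree has 2 nodes {E, G}, right has 6 {J, A, B, C, X, T}.
    Root G: left subtree has 1 node {E}, right has 0 { }.
    Root A: left subtree has 1 node {J}, right has 4 {B, C, X, T}.
      Root B: left subtree has 0 nodes { }, right has 3 {C, X, T}.
        Root C: left subtree has 0 nodes { }, right has 2 {X, T}.
          Root X: left subtree has 0 nodes { }, right has 1 {T}.

W, Y, E, G, J, T, X, C, B, A, K, M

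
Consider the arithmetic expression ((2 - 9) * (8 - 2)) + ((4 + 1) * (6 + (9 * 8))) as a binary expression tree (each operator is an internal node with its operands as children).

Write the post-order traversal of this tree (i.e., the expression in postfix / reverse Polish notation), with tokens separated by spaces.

Post-order on an expression tree gives postfix notation: for each operator, emit left operand, right operand, then the operator.

2 9 - 8 2 - * 4 1 + 6 9 8 * + * +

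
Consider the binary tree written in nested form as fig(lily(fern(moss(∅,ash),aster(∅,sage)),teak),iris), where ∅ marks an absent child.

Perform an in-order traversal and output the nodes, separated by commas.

In-order visits the left subtree, then the node, then the right subtree.
At fig: go left to lily.
  At lily: go left to fern.
    At fern: go left to moss.
      At moss: no left child.
      Visit moss.
      At moss: go right to ash.
        ash is a leaf — visit ash.
    Visit fern.
    At fern: go right to aster.
      At aster: no left child.
      Visit aster.
      At aster: go right to sage.
        sage is a leaf — visit sage.
  Visit lily.
  At lily: go right to teak.
    teak is a leaf — visit teak.
Visit fig.
At fig: go right to iris.
  iris is a leaf — visit iris.

moss, ash, fern, aster, sage, lily, teak, fig, iris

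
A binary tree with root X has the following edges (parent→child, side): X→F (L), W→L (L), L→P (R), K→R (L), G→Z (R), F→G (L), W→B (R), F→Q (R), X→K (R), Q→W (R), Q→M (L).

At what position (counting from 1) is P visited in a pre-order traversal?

Pre-order visits the node, then its left subtree, then its right subtree.
Visit X.
At X: go left to F.
  Visit F.
  At F: go left to G.
    Visit G.
    At G: no left child.
    At G: go right to Z.
      Z is a leaf — visit Z.
  At F: go right to Q.
    Visit Q.
    At Q: go left to M.
      M is a leaf — visit M.
    At Q: go right to W.
      Visit W.
      At W: go left to L.
        Visit L.
        At L: no left child.
        At L: go right to P.
          P is a leaf — visit P.
      At W: go right to B.
        B is a leaf — visit B.
At X: go right to K.
  Visit K.
  At K: go left to R.
    R is a leaf — visit R.
  At K: no right child.
Full pre-order sequence: X, F, G, Z, Q, M, W, L, P, B, K, R.

9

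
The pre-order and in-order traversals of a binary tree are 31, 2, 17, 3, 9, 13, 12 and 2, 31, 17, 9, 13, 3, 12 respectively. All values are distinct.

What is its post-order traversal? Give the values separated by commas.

2, 13, 9, 12, 3, 17, 31

The first element of pre-order is the root; it splits in-order into left and right subtrees.
Root 31: left subtree has 1 node {2}, right has 5 {17, 9, 13, 3, 12}.
  Root 17: left subtree has 0 nodes { }, right has 4 {9, 13, 3, 12}.
    Root 3: left subtree has 2 nodes {9, 13}, right has 1 {12}.
      Root 9: left subtree has 0 nodes { }, right has 1 {13}.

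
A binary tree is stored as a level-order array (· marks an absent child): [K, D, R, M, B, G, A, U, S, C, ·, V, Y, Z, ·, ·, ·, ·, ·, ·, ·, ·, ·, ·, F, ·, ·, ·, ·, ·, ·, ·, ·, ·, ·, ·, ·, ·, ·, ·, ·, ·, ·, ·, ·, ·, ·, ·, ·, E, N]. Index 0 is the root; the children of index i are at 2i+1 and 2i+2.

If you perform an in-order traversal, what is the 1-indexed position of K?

7

In-order visits the left subtree, then the node, then the right subtree.
At K: go left to D.
  At D: go left to M.
    At M: go left to U.
      U is a leaf — visit U.
    Visit M.
    At M: go right to S.
      S is a leaf — visit S.
  Visit D.
  At D: go right to B.
    At B: go left to C.
      C is a leaf — visit C.
    Visit B.
    At B: no right child.
Visit K.
At K: go right to R.
  At R: go left to G.
    At G: go left to V.
      At V: no left child.
      Visit V.
      At V: go right to F.
        At F: go left to E.
          E is a leaf — visit E.
        Visit F.
        At F: go right to N.
          N is a leaf — visit N.
    Visit G.
    At G: go right to Y.
      Y is a leaf — visit Y.
  Visit R.
  At R: go right to A.
    At A: go left to Z.
      Z is a leaf — visit Z.
    Visit A.
    At A: no right child.
Full in-order sequence: U, M, S, D, C, B, K, V, E, F, N, G, Y, R, Z, A.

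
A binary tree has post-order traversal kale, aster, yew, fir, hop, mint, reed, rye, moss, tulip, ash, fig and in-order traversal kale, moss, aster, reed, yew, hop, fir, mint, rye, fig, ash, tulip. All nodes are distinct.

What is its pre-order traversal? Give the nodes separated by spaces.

The last element of post-order is the root; it splits in-order into left and right subtrees.
Root fig: left subtree has 9 nodes {kale, moss, aster, reed, yew, hop, fir, mint, rye}, right has 2 {ash, tulip}.
  Root moss: left subtree has 1 node {kale}, right has 7 {aster, reed, yew, hop, fir, mint, rye}.
    Root rye: left subtree has 6 nodes {aster, reed, yew, hop, fir, mint}, right has 0 { }.
      Root reed: left subtree has 1 node {aster}, right has 4 {yew, hop, fir, mint}.
        Root mint: left subtree has 3 nodes {yew, hop, fir}, right has 0 { }.
          Root hop: left subtree has 1 node {yew}, right has 1 {fir}.
  Root ash: left subtree has 0 nodes { }, right has 1 {tulip}.

fig moss kale rye reed aster mint hop yew fir ash tulip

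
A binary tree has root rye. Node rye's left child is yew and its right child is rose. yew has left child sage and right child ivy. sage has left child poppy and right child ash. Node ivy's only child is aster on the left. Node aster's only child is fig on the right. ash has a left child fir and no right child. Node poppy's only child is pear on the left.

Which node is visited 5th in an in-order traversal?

In-order visits the left subtree, then the node, then the right subtree.
At rye: go left to yew.
  At yew: go left to sage.
    At sage: go left to poppy.
      At poppy: go left to pear.
        pear is a leaf — visit pear.
      Visit poppy.
      At poppy: no right child.
    Visit sage.
    At sage: go right to ash.
      At ash: go left to fir.
        fir is a leaf — visit fir.
      Visit ash.
      At ash: no right child.
  Visit yew.
  At yew: go right to ivy.
    At ivy: go left to aster.
      At aster: no left child.
      Visit aster.
      At aster: go right to fig.
        fig is a leaf — visit fig.
    Visit ivy.
    At ivy: no right child.
Visit rye.
At rye: go right to rose.
  rose is a leaf — visit rose.
Full in-order sequence: pear, poppy, sage, fir, ash, yew, aster, fig, ivy, rye, rose.

ash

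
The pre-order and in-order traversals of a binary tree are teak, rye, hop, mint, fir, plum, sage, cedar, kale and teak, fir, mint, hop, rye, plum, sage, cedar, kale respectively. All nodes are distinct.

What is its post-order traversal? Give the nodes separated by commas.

The first element of pre-order is the root; it splits in-order into left and right subtrees.
Root teak: left subtree has 0 nodes { }, right has 8 {fir, mint, hop, rye, plum, sage, cedar, kale}.
  Root rye: left subtree has 3 nodes {fir, mint, hop}, right has 4 {plum, sage, cedar, kale}.
    Root hop: left subtree has 2 nodes {fir, mint}, right has 0 { }.
      Root mint: left subtree has 1 node {fir}, right has 0 { }.
    Root plum: left subtree has 0 nodes { }, right has 3 {sage, cedar, kale}.
      Root sage: left subtree has 0 nodes { }, right has 2 {cedar, kale}.
        Root cedar: left subtree has 0 nodes { }, right has 1 {kale}.

fir, mint, hop, kale, cedar, sage, plum, rye, teak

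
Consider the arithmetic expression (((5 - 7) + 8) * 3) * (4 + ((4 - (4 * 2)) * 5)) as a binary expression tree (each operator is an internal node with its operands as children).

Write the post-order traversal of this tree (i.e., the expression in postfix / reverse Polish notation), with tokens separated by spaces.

Post-order on an expression tree gives postfix notation: for each operator, emit left operand, right operand, then the operator.

5 7 - 8 + 3 * 4 4 4 2 * - 5 * + *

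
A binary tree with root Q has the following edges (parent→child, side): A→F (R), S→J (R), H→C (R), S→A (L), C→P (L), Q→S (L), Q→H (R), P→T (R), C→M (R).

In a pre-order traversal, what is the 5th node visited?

Pre-order visits the node, then its left subtree, then its right subtree.
Visit Q.
At Q: go left to S.
  Visit S.
  At S: go left to A.
    Visit A.
    At A: no left child.
    At A: go right to F.
      F is a leaf — visit F.
  At S: go right to J.
    J is a leaf — visit J.
At Q: go right to H.
  Visit H.
  At H: no left child.
  At H: go right to C.
    Visit C.
    At C: go left to P.
      Visit P.
      At P: no left child.
      At P: go right to T.
        T is a leaf — visit T.
    At C: go right to M.
      M is a leaf — visit M.
Full pre-order sequence: Q, S, A, F, J, H, C, P, T, M.

J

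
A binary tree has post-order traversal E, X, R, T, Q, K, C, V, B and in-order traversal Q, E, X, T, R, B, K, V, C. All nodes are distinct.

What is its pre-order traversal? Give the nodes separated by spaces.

B Q T X E R V K C

The last element of post-order is the root; it splits in-order into left and right subtrees.
Root B: left subtree has 5 nodes {Q, E, X, T, R}, right has 3 {K, V, C}.
  Root Q: left subtree has 0 nodes { }, right has 4 {E, X, T, R}.
    Root T: left subtree has 2 nodes {E, X}, right has 1 {R}.
      Root X: left subtree has 1 node {E}, right has 0 { }.
  Root V: left subtree has 1 node {K}, right has 1 {C}.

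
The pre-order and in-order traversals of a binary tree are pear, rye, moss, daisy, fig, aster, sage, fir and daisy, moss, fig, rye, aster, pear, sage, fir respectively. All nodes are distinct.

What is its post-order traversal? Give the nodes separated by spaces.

daisy fig moss aster rye fir sage pear

The first element of pre-order is the root; it splits in-order into left and right subtrees.
Root pear: left subtree has 5 nodes {daisy, moss, fig, rye, aster}, right has 2 {sage, fir}.
  Root rye: left subtree has 3 nodes {daisy, moss, fig}, right has 1 {aster}.
    Root moss: left subtree has 1 node {daisy}, right has 1 {fig}.
  Root sage: left subtree has 0 nodes { }, right has 1 {fir}.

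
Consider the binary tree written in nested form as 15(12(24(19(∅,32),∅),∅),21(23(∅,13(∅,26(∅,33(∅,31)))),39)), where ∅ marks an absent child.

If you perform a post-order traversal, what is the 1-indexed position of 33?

Post-order visits the left subtree, then the right subtree, then the node.
At 15: go left to 12.
  At 12: go left to 24.
    At 24: go left to 19.
      At 19: no left child.
      At 19: go right to 32.
        32 is a leaf — visit 32.
      Visit 19.
    At 24: no right child.
    Visit 24.
  At 12: no right child.
  Visit 12.
At 15: go right to 21.
  At 21: go left to 23.
    At 23: no left child.
    At 23: go right to 13.
      At 13: no left child.
      At 13: go right to 26.
        At 26: no left child.
        At 26: go right to 33.
          At 33: no left child.
          At 33: go right to 31.
            31 is a leaf — visit 31.
          Visit 33.
        Visit 26.
      Visit 13.
    Visit 23.
  At 21: go right to 39.
    39 is a leaf — visit 39.
  Visit 21.
Visit 15.
Full post-order sequence: 32, 19, 24, 12, 31, 33, 26, 13, 23, 39, 21, 15.

6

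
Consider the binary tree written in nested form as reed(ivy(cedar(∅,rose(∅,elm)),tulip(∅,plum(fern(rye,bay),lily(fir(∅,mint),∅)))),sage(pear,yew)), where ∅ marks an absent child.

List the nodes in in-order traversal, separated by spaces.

In-order visits the left subtree, then the node, then the right subtree.
At reed: go left to ivy.
  At ivy: go left to cedar.
    At cedar: no left child.
    Visit cedar.
    At cedar: go right to rose.
      At rose: no left child.
      Visit rose.
      At rose: go right to elm.
        elm is a leaf — visit elm.
  Visit ivy.
  At ivy: go right to tulip.
    At tulip: no left child.
    Visit tulip.
    At tulip: go right to plum.
      At plum: go left to fern.
        At fern: go left to rye.
          rye is a leaf — visit rye.
        Visit fern.
        At fern: go right to bay.
          bay is a leaf — visit bay.
      Visit plum.
      At plum: go right to lily.
        At lily: go left to fir.
          At fir: no left child.
          Visit fir.
          At fir: go right to mint.
            mint is a leaf — visit mint.
        Visit lily.
        At lily: no right child.
Visit reed.
At reed: go right to sage.
  At sage: go left to pear.
    pear is a leaf — visit pear.
  Visit sage.
  At sage: go right to yew.
    yew is a leaf — visit yew.

cedar rose elm ivy tulip rye fern bay plum fir mint lily reed pear sage yew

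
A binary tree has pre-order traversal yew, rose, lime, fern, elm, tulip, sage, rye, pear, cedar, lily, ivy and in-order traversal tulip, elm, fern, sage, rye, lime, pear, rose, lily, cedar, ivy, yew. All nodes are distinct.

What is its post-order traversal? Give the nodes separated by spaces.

The first element of pre-order is the root; it splits in-order into left and right subtrees.
Root yew: left subtree has 11 nodes {tulip, elm, fern, sage, rye, lime, pear, rose, lily, cedar, ivy}, right has 0 { }.
  Root rose: left subtree has 7 nodes {tulip, elm, fern, sage, rye, lime, pear}, right has 3 {lily, cedar, ivy}.
    Root lime: left subtree has 5 nodes {tulip, elm, fern, sage, rye}, right has 1 {pear}.
      Root fern: left subtree has 2 nodes {tulip, elm}, right has 2 {sage, rye}.
        Root elm: left subtree has 1 node {tulip}, right has 0 { }.
        Root sage: left subtree has 0 nodes { }, right has 1 {rye}.
    Root cedar: left subtree has 1 node {lily}, right has 1 {ivy}.

tulip elm rye sage fern pear lime lily ivy cedar rose yew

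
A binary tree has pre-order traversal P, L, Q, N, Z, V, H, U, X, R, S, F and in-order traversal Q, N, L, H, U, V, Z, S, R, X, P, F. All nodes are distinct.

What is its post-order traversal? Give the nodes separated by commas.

The first element of pre-order is the root; it splits in-order into left and right subtrees.
Root P: left subtree has 10 nodes {Q, N, L, H, U, V, Z, S, R, X}, right has 1 {F}.
  Root L: left subtree has 2 nodes {Q, N}, right has 7 {H, U, V, Z, S, R, X}.
    Root Q: left subtree has 0 nodes { }, right has 1 {N}.
    Root Z: left subtree has 3 nodes {H, U, V}, right has 3 {S, R, X}.
      Root V: left subtree has 2 nodes {H, U}, right has 0 { }.
        Root H: left subtree has 0 nodes { }, right has 1 {U}.
      Root X: left subtree has 2 nodes {S, R}, right has 0 { }.
        Root R: left subtree has 1 node {S}, right has 0 { }.

N, Q, U, H, V, S, R, X, Z, L, F, P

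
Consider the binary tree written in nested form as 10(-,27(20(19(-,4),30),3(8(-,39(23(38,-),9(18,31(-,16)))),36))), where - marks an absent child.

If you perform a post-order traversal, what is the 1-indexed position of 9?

Post-order visits the left subtree, then the right subtree, then the node.
At 10: no left child.
At 10: go right to 27.
  At 27: go left to 20.
    At 20: go left to 19.
      At 19: no left child.
      At 19: go right to 4.
        4 is a leaf — visit 4.
      Visit 19.
    At 20: go right to 30.
      30 is a leaf — visit 30.
    Visit 20.
  At 27: go right to 3.
    At 3: go left to 8.
      At 8: no left child.
      At 8: go right to 39.
        At 39: go left to 23.
          At 23: go left to 38.
            38 is a leaf — visit 38.
          At 23: no right child.
          Visit 23.
        At 39: go right to 9.
          At 9: go left to 18.
            18 is a leaf — visit 18.
          At 9: go right to 31.
            At 31: no left child.
            At 31: go right to 16.
              16 is a leaf — visit 16.
            Visit 31.
          Visit 9.
        Visit 39.
      Visit 8.
    At 3: go right to 36.
      36 is a leaf — visit 36.
    Visit 3.
  Visit 27.
Visit 10.
Full post-order sequence: 4, 19, 30, 20, 38, 23, 18, 16, 31, 9, 39, 8, 36, 3, 27, 10.

10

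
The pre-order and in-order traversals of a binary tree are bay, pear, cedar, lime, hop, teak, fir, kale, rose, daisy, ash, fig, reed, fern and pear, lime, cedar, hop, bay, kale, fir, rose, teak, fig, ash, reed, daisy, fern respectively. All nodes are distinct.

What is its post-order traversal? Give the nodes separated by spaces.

lime hop cedar pear kale rose fir fig reed ash fern daisy teak bay

The first element of pre-order is the root; it splits in-order into left and right subtrees.
Root bay: left subtree has 4 nodes {pear, lime, cedar, hop}, right has 9 {kale, fir, rose, teak, fig, ash, reed, daisy, fern}.
  Root pear: left subtree has 0 nodes { }, right has 3 {lime, cedar, hop}.
    Root cedar: left subtree has 1 node {lime}, right has 1 {hop}.
  Root teak: left subtree has 3 nodes {kale, fir, rose}, right has 5 {fig, ash, reed, daisy, fern}.
    Root fir: left subtree has 1 node {kale}, right has 1 {rose}.
    Root daisy: left subtree has 3 nodes {fig, ash, reed}, right has 1 {fern}.
      Root ash: left subtree has 1 node {fig}, right has 1 {reed}.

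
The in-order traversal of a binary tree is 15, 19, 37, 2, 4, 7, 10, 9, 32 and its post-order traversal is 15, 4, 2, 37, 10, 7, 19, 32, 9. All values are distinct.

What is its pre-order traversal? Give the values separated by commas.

The last element of post-order is the root; it splits in-order into left and right subtrees.
Root 9: left subtree has 7 nodes {15, 19, 37, 2, 4, 7, 10}, right has 1 {32}.
  Root 19: left subtree has 1 node {15}, right has 5 {37, 2, 4, 7, 10}.
    Root 7: left subtree has 3 nodes {37, 2, 4}, right has 1 {10}.
      Root 37: left subtree has 0 nodes { }, right has 2 {2, 4}.
        Root 2: left subtree has 0 nodes { }, right has 1 {4}.

9, 19, 15, 7, 37, 2, 4, 10, 32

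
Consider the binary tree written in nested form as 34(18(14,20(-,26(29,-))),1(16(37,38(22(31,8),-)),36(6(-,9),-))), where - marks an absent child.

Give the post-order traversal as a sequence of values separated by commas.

Post-order visits the left subtree, then the right subtree, then the node.
At 34: go left to 18.
  At 18: go left to 14.
    14 is a leaf — visit 14.
  At 18: go right to 20.
    At 20: no left child.
    At 20: go right to 26.
      At 26: go left to 29.
        29 is a leaf — visit 29.
      At 26: no right child.
      Visit 26.
    Visit 20.
  Visit 18.
At 34: go right to 1.
  At 1: go left to 16.
    At 16: go left to 37.
      37 is a leaf — visit 37.
    At 16: go right to 38.
      At 38: go left to 22.
        At 22: go left to 31.
          31 is a leaf — visit 31.
        At 22: go right to 8.
          8 is a leaf — visit 8.
        Visit 22.
      At 38: no right child.
      Visit 38.
    Visit 16.
  At 1: go right to 36.
    At 36: go left to 6.
      At 6: no left child.
      At 6: go right to 9.
        9 is a leaf — visit 9.
      Visit 6.
    At 36: no right child.
    Visit 36.
  Visit 1.
Visit 34.

14, 29, 26, 20, 18, 37, 31, 8, 22, 38, 16, 9, 6, 36, 1, 34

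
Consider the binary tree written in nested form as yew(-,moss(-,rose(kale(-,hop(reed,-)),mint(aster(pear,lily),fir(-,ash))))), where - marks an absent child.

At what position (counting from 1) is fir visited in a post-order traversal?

Post-order visits the left subtree, then the right subtree, then the node.
At yew: no left child.
At yew: go right to moss.
  At moss: no left child.
  At moss: go right to rose.
    At rose: go left to kale.
      At kale: no left child.
      At kale: go right to hop.
        At hop: go left to reed.
          reed is a leaf — visit reed.
        At hop: no right child.
        Visit hop.
      Visit kale.
    At rose: go right to mint.
      At mint: go left to aster.
        At aster: go left to pear.
          pear is a leaf — visit pear.
        At aster: go right to lily.
          lily is a leaf — visit lily.
        Visit aster.
      At mint: go right to fir.
        At fir: no left child.
        At fir: go right to ash.
          ash is a leaf — visit ash.
        Visit fir.
      Visit mint.
    Visit rose.
  Visit moss.
Visit yew.
Full post-order sequence: reed, hop, kale, pear, lily, aster, ash, fir, mint, rose, moss, yew.

8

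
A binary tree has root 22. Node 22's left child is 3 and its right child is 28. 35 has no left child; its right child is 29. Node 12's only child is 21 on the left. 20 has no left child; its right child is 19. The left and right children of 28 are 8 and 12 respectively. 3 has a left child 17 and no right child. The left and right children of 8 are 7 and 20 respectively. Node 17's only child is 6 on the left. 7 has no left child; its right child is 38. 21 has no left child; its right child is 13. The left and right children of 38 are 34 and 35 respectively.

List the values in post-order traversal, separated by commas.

6, 17, 3, 34, 29, 35, 38, 7, 19, 20, 8, 13, 21, 12, 28, 22

Post-order visits the left subtree, then the right subtree, then the node.
At 22: go left to 3.
  At 3: go left to 17.
    At 17: go left to 6.
      6 is a leaf — visit 6.
    At 17: no right child.
    Visit 17.
  At 3: no right child.
  Visit 3.
At 22: go right to 28.
  At 28: go left to 8.
    At 8: go left to 7.
      At 7: no left child.
      At 7: go right to 38.
        At 38: go left to 34.
          34 is a leaf — visit 34.
        At 38: go right to 35.
          At 35: no left child.
          At 35: go right to 29.
            29 is a leaf — visit 29.
          Visit 35.
        Visit 38.
      Visit 7.
    At 8: go right to 20.
      At 20: no left child.
      At 20: go right to 19.
        19 is a leaf — visit 19.
      Visit 20.
    Visit 8.
  At 28: go right to 12.
    At 12: go left to 21.
      At 21: no left child.
      At 21: go right to 13.
        13 is a leaf — visit 13.
      Visit 21.
    At 12: no right child.
    Visit 12.
  Visit 28.
Visit 22.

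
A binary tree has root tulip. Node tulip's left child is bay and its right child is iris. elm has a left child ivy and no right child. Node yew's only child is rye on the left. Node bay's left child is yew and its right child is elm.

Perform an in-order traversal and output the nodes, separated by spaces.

rye yew bay ivy elm tulip iris

In-order visits the left subtree, then the node, then the right subtree.
At tulip: go left to bay.
  At bay: go left to yew.
    At yew: go left to rye.
      rye is a leaf — visit rye.
    Visit yew.
    At yew: no right child.
  Visit bay.
  At bay: go right to elm.
    At elm: go left to ivy.
      ivy is a leaf — visit ivy.
    Visit elm.
    At elm: no right child.
Visit tulip.
At tulip: go right to iris.
  iris is a leaf — visit iris.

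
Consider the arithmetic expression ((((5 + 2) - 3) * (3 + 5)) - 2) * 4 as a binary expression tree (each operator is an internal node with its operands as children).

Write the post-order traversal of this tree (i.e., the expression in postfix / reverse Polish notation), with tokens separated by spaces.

5 2 + 3 - 3 5 + * 2 - 4 *

Post-order on an expression tree gives postfix notation: for each operator, emit left operand, right operand, then the operator.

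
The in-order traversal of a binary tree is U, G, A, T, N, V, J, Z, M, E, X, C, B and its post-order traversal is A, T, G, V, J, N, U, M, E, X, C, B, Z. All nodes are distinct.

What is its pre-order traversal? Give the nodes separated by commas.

Z, U, N, G, T, A, J, V, B, C, X, E, M

The last element of post-order is the root; it splits in-order into left and right subtrees.
Root Z: left subtree has 7 nodes {U, G, A, T, N, V, J}, right has 5 {M, E, X, C, B}.
  Root U: left subtree has 0 nodes { }, right has 6 {G, A, T, N, V, J}.
    Root N: left subtree has 3 nodes {G, A, T}, right has 2 {V, J}.
      Root G: left subtree has 0 nodes { }, right has 2 {A, T}.
        Root T: left subtree has 1 node {A}, right has 0 { }.
      Root J: left subtree has 1 node {V}, right has 0 { }.
  Root B: left subtree has 4 nodes {M, E, X, C}, right has 0 { }.
    Root C: left subtree has 3 nodes {M, E, X}, right has 0 { }.
      Root X: left subtree has 2 nodes {M, E}, right has 0 { }.
        Root E: left subtree has 1 node {M}, right has 0 { }.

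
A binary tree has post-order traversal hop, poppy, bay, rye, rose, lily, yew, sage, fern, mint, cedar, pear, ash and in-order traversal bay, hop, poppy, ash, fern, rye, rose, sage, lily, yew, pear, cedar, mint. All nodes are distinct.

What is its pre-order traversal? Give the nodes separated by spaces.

ash bay poppy hop pear fern sage rose rye yew lily cedar mint

The last element of post-order is the root; it splits in-order into left and right subtrees.
Root ash: left subtree has 3 nodes {bay, hop, poppy}, right has 9 {fern, rye, rose, sage, lily, yew, pear, cedar, mint}.
  Root bay: left subtree has 0 nodes { }, right has 2 {hop, poppy}.
    Root poppy: left subtree has 1 node {hop}, right has 0 { }.
  Root pear: left subtree has 6 nodes {fern, rye, rose, sage, lily, yew}, right has 2 {cedar, mint}.
    Root fern: left subtree has 0 nodes { }, right has 5 {rye, rose, sage, lily, yew}.
      Root sage: left subtree has 2 nodes {rye, rose}, right has 2 {lily, yew}.
        Root rose: left subtree has 1 node {rye}, right has 0 { }.
        Root yew: left subtree has 1 node {lily}, right has 0 { }.
    Root cedar: left subtree has 0 nodes { }, right has 1 {mint}.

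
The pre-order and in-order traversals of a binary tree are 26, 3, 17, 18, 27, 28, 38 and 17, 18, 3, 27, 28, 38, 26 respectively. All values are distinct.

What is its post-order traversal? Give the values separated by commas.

The first element of pre-order is the root; it splits in-order into left and right subtrees.
Root 26: left subtree has 6 nodes {17, 18, 3, 27, 28, 38}, right has 0 { }.
  Root 3: left subtree has 2 nodes {17, 18}, right has 3 {27, 28, 38}.
    Root 17: left subtree has 0 nodes { }, right has 1 {18}.
    Root 27: left subtree has 0 nodes { }, right has 2 {28, 38}.
      Root 28: left subtree has 0 nodes { }, right has 1 {38}.

18, 17, 38, 28, 27, 3, 26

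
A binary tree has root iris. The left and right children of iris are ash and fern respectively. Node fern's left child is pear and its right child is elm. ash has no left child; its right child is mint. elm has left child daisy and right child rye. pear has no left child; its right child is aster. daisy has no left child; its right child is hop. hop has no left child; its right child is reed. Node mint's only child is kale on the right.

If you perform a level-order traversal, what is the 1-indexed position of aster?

Level-order visits nodes level by level from the root, left to right within each level.
Level 0: iris
Level 1: ash, fern
Level 2: mint, pear, elm
Level 3: kale, aster, daisy, rye
Level 4: hop
Level 5: reed
Full level-order sequence: iris, ash, fern, mint, pear, elm, kale, aster, daisy, rye, hop, reed.

8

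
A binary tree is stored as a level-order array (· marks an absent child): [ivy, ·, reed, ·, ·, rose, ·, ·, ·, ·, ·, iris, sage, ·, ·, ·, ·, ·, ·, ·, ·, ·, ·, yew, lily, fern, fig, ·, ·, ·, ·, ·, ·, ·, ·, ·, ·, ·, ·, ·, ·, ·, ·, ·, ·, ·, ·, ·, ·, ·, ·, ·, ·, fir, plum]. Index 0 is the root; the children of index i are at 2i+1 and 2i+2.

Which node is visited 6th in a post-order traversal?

Post-order visits the left subtree, then the right subtree, then the node.
At ivy: no left child.
At ivy: go right to reed.
  At reed: go left to rose.
    At rose: go left to iris.
      At iris: go left to yew.
        yew is a leaf — visit yew.
      At iris: go right to lily.
        lily is a leaf — visit lily.
      Visit iris.
    At rose: go right to sage.
      At sage: go left to fern.
        fern is a leaf — visit fern.
      At sage: go right to fig.
        At fig: go left to fir.
          fir is a leaf — visit fir.
        At fig: go right to plum.
          plum is a leaf — visit plum.
        Visit fig.
      Visit sage.
    Visit rose.
  At reed: no right child.
  Visit reed.
Visit ivy.
Full post-order sequence: yew, lily, iris, fern, fir, plum, fig, sage, rose, reed, ivy.

plum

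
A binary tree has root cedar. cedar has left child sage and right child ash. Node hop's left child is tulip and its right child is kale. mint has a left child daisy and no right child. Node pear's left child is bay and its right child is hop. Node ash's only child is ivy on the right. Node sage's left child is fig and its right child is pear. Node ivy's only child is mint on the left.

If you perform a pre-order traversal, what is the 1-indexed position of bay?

5

Pre-order visits the node, then its left subtree, then its right subtree.
Visit cedar.
At cedar: go left to sage.
  Visit sage.
  At sage: go left to fig.
    fig is a leaf — visit fig.
  At sage: go right to pear.
    Visit pear.
    At pear: go left to bay.
      bay is a leaf — visit bay.
    At pear: go right to hop.
      Visit hop.
      At hop: go left to tulip.
        tulip is a leaf — visit tulip.
      At hop: go right to kale.
        kale is a leaf — visit kale.
At cedar: go right to ash.
  Visit ash.
  At ash: no left child.
  At ash: go right to ivy.
    Visit ivy.
    At ivy: go left to mint.
      Visit mint.
      At mint: go left to daisy.
        daisy is a leaf — visit daisy.
      At mint: no right child.
    At ivy: no right child.
Full pre-order sequence: cedar, sage, fig, pear, bay, hop, tulip, kale, ash, ivy, mint, daisy.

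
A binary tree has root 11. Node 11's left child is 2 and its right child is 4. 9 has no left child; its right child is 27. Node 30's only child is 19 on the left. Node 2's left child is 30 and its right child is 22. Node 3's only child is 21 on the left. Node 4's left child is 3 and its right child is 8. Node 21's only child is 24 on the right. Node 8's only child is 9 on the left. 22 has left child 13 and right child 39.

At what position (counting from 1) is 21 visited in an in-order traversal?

In-order visits the left subtree, then the node, then the right subtree.
At 11: go left to 2.
  At 2: go left to 30.
    At 30: go left to 19.
      19 is a leaf — visit 19.
    Visit 30.
    At 30: no right child.
  Visit 2.
  At 2: go right to 22.
    At 22: go left to 13.
      13 is a leaf — visit 13.
    Visit 22.
    At 22: go right to 39.
      39 is a leaf — visit 39.
Visit 11.
At 11: go right to 4.
  At 4: go left to 3.
    At 3: go left to 21.
      At 21: no left child.
      Visit 21.
      At 21: go right to 24.
        24 is a leaf — visit 24.
    Visit 3.
    At 3: no right child.
  Visit 4.
  At 4: go right to 8.
    At 8: go left to 9.
      At 9: no left child.
      Visit 9.
      At 9: go right to 27.
        27 is a leaf — visit 27.
    Visit 8.
    At 8: no right child.
Full in-order sequence: 19, 30, 2, 13, 22, 39, 11, 21, 24, 3, 4, 9, 27, 8.

8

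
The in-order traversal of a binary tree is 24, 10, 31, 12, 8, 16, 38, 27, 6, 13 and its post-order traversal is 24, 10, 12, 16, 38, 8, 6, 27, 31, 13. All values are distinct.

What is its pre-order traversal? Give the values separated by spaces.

13 31 10 24 27 8 12 38 16 6

The last element of post-order is the root; it splits in-order into left and right subtrees.
Root 13: left subtree has 9 nodes {24, 10, 31, 12, 8, 16, 38, 27, 6}, right has 0 { }.
  Root 31: left subtree has 2 nodes {24, 10}, right has 6 {12, 8, 16, 38, 27, 6}.
    Root 10: left subtree has 1 node {24}, right has 0 { }.
    Root 27: left subtree has 4 nodes {12, 8, 16, 38}, right has 1 {6}.
      Root 8: left subtree has 1 node {12}, right has 2 {16, 38}.
        Root 38: left subtree has 1 node {16}, right has 0 { }.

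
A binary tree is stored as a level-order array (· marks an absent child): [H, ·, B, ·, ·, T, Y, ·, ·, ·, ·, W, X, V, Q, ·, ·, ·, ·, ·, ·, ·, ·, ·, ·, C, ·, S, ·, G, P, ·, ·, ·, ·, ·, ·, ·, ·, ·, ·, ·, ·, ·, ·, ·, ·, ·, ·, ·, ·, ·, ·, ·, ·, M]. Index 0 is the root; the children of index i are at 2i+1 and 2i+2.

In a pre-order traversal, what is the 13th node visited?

Pre-order visits the node, then its left subtree, then its right subtree.
Visit H.
At H: no left child.
At H: go right to B.
  Visit B.
  At B: go left to T.
    Visit T.
    At T: go left to W.
      W is a leaf — visit W.
    At T: go right to X.
      Visit X.
      At X: go left to C.
        C is a leaf — visit C.
      At X: no right child.
  At B: go right to Y.
    Visit Y.
    At Y: go left to V.
      Visit V.
      At V: go left to S.
        Visit S.
        At S: go left to M.
          M is a leaf — visit M.
        At S: no right child.
      At V: no right child.
    At Y: go right to Q.
      Visit Q.
      At Q: go left to G.
        G is a leaf — visit G.
      At Q: go right to P.
        P is a leaf — visit P.
Full pre-order sequence: H, B, T, W, X, C, Y, V, S, M, Q, G, P.

P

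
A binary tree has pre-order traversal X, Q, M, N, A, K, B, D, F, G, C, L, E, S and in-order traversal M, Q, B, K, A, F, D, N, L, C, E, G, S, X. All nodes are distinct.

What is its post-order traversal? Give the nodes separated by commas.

The first element of pre-order is the root; it splits in-order into left and right subtrees.
Root X: left subtree has 13 nodes {M, Q, B, K, A, F, D, N, L, C, E, G, S}, right has 0 { }.
  Root Q: left subtree has 1 node {M}, right has 11 {B, K, A, F, D, N, L, C, E, G, S}.
    Root N: left subtree has 5 nodes {B, K, A, F, D}, right has 5 {L, C, E, G, S}.
      Root A: left subtree has 2 nodes {B, K}, right has 2 {F, D}.
        Root K: left subtree has 1 node {B}, right has 0 { }.
        Root D: left subtree has 1 node {F}, right has 0 { }.
      Root G: left subtree has 3 nodes {L, C, E}, right has 1 {S}.
        Root C: left subtree has 1 node {L}, right has 1 {E}.

M, B, K, F, D, A, L, E, C, S, G, N, Q, X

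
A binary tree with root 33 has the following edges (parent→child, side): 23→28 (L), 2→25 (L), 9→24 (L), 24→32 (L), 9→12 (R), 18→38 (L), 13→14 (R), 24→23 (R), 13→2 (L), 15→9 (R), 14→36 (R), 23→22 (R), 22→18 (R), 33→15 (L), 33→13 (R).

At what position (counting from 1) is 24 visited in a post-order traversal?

Post-order visits the left subtree, then the right subtree, then the node.
At 33: go left to 15.
  At 15: no left child.
  At 15: go right to 9.
    At 9: go left to 24.
      At 24: go left to 32.
        32 is a leaf — visit 32.
      At 24: go right to 23.
        At 23: go left to 28.
          28 is a leaf — visit 28.
        At 23: go right to 22.
          At 22: no left child.
          At 22: go right to 18.
            At 18: go left to 38.
              38 is a leaf — visit 38.
            At 18: no right child.
            Visit 18.
          Visit 22.
        Visit 23.
      Visit 24.
    At 9: go right to 12.
      12 is a leaf — visit 12.
    Visit 9.
  Visit 15.
At 33: go right to 13.
  At 13: go left to 2.
    At 2: go left to 25.
      25 is a leaf — visit 25.
    At 2: no right child.
    Visit 2.
  At 13: go right to 14.
    At 14: no left child.
    At 14: go right to 36.
      36 is a leaf — visit 36.
    Visit 14.
  Visit 13.
Visit 33.
Full post-order sequence: 32, 28, 38, 18, 22, 23, 24, 12, 9, 15, 25, 2, 36, 14, 13, 33.

7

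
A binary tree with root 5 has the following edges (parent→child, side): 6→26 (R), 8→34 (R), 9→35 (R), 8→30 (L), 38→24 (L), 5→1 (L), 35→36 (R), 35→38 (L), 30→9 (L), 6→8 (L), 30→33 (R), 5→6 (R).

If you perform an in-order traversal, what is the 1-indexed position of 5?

In-order visits the left subtree, then the node, then the right subtree.
At 5: go left to 1.
  1 is a leaf — visit 1.
Visit 5.
At 5: go right to 6.
  At 6: go left to 8.
    At 8: go left to 30.
      At 30: go left to 9.
        At 9: no left child.
        Visit 9.
        At 9: go right to 35.
          At 35: go left to 38.
            At 38: go left to 24.
              24 is a leaf — visit 24.
            Visit 38.
            At 38: no right child.
          Visit 35.
          At 35: go right to 36.
            36 is a leaf — visit 36.
      Visit 30.
      At 30: go right to 33.
        33 is a leaf — visit 33.
    Visit 8.
    At 8: go right to 34.
      34 is a leaf — visit 34.
  Visit 6.
  At 6: go right to 26.
    26 is a leaf — visit 26.
Full in-order sequence: 1, 5, 9, 24, 38, 35, 36, 30, 33, 8, 34, 6, 26.

2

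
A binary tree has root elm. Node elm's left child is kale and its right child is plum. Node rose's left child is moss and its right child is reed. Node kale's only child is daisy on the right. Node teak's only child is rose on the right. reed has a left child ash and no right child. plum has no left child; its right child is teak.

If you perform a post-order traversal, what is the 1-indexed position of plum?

Post-order visits the left subtree, then the right subtree, then the node.
At elm: go left to kale.
  At kale: no left child.
  At kale: go right to daisy.
    daisy is a leaf — visit daisy.
  Visit kale.
At elm: go right to plum.
  At plum: no left child.
  At plum: go right to teak.
    At teak: no left child.
    At teak: go right to rose.
      At rose: go left to moss.
        moss is a leaf — visit moss.
      At rose: go right to reed.
        At reed: go left to ash.
          ash is a leaf — visit ash.
        At reed: no right child.
        Visit reed.
      Visit rose.
    Visit teak.
  Visit plum.
Visit elm.
Full post-order sequence: daisy, kale, moss, ash, reed, rose, teak, plum, elm.

8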